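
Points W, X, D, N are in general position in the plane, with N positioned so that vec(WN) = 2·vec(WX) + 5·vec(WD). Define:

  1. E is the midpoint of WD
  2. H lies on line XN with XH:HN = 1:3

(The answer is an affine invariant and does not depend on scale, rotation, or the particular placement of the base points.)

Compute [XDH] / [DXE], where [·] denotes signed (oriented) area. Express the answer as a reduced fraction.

Set W = (0, 0), X = (1, 0), D = (0, 1), N = (2, 5); any affine frame gives the same invariant.
1. E is the midpoint of WD ⇒ E = (0, 1/2)
2. H lies on line XN with XH:HN = 1:3 ⇒ H = (5/4, 5/4)
2·[XDH] = -3/2, 2·[DXE] = -1/2
[XDH]:[DXE] = -3/2:-1/2 = 3

[XDH]:[DXE] = 3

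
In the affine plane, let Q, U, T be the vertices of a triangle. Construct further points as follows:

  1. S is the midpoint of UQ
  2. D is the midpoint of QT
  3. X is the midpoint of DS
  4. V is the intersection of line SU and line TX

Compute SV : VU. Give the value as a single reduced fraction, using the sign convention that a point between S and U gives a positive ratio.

Set Q = (0, 0), U = (1, 0), T = (0, 1); any affine frame gives the same invariant.
1. S is the midpoint of UQ ⇒ S = (1/2, 0)
2. D is the midpoint of QT ⇒ D = (0, 1/2)
3. X is the midpoint of DS ⇒ X = (1/4, 1/4)
4. V is the intersection of line SU and line TX ⇒ V = (1/3, 0)
V = S + t·(U−S) with t = -1/3, so SV:VU = t:(1−t) = -1/3:4/3

SV:VU = -1/4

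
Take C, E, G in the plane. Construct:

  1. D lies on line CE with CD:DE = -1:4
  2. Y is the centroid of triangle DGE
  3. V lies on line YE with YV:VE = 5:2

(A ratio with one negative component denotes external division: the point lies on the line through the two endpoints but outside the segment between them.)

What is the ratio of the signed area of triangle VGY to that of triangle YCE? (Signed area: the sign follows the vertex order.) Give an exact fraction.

[VGY]:[YCE] = 20/21

Set C = (0, 0), E = (1, 0), G = (0, 1); any affine frame gives the same invariant.
1. D lies on line CE with CD:DE = -1:4 ⇒ D = (-1/3, 0)
2. Y is the centroid of triangle DGE ⇒ Y = (2/9, 1/3)
3. V lies on line YE with YV:VE = 5:2 ⇒ V = (7/9, 2/21)
2·[VGY] = 20/63, 2·[YCE] = 1/3
[VGY]:[YCE] = 20/63:1/3 = 20/21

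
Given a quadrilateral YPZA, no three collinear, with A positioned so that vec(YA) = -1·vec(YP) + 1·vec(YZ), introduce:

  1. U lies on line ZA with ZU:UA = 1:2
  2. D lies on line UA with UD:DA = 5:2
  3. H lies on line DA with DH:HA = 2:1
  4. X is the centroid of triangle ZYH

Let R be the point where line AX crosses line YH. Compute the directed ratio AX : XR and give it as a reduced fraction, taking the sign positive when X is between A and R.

AX:XR = -71/59

Set Y = (0, 0), P = (1, 0), Z = (0, 1), A = (-1, 1); any affine frame gives the same invariant.
1. U lies on line ZA with ZU:UA = 1:2 ⇒ U = (-1/3, 1)
2. D lies on line UA with UD:DA = 5:2 ⇒ D = (-17/21, 1)
3. H lies on line DA with DH:HA = 2:1 ⇒ H = (-59/63, 1)
4. X is the centroid of triangle ZYH ⇒ X = (-59/189, 2/3)
line AX meets YH at R = (-3953/4473, 67/71)
X = A + t·(R−A) with t = 71/12, so AX:XR = 71/12:-59/12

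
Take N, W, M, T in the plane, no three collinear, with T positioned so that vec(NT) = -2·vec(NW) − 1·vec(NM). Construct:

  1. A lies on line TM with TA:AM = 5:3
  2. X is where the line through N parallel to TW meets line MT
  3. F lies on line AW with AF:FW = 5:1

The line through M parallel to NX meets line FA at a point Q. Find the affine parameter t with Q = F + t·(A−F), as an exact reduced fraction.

t = 43/25

Assign N = (0, 0), W = (1, 0), M = (0, 1), T = (-2, -1) — the answer is frame-independent, so this choice is without loss of generality.
1. A lies on line TM with TA:AM = 5:3 ⇒ A = (-3/4, 1/4)
2. X is where the line through N parallel to TW meets line MT ⇒ X = (-3/2, -1/2)
3. F lies on line AW with AF:FW = 5:1 ⇒ F = (17/24, 1/24)
through M parallel to NX: direction (-3/2, -1/2); meets FA at Q = (-9/5, 2/5)
Q = F + t·(A−F) with t = 43/25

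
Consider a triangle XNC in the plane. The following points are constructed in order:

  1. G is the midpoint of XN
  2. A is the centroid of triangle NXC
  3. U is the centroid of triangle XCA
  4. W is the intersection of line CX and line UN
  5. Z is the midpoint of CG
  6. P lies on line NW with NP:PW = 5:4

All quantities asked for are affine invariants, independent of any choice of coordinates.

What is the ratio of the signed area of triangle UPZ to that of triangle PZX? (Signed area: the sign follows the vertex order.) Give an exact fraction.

[UPZ]:[PZX] = 3/11

Choose coordinates X = (0, 0), N = (1, 0), C = (0, 1).
1. G is the midpoint of XN ⇒ G = (1/2, 0)
2. A is the centroid of triangle NXC ⇒ A = (1/3, 1/3)
3. U is the centroid of triangle XCA ⇒ U = (1/9, 4/9)
4. W is the intersection of line CX and line UN ⇒ W = (0, 1/2)
5. Z is the midpoint of CG ⇒ Z = (1/4, 1/2)
6. P lies on line NW with NP:PW = 5:4 ⇒ P = (4/9, 5/18)
2·[UPZ] = 1/24, 2·[PZX] = 11/72
[UPZ]:[PZX] = 1/24:11/72 = 3/11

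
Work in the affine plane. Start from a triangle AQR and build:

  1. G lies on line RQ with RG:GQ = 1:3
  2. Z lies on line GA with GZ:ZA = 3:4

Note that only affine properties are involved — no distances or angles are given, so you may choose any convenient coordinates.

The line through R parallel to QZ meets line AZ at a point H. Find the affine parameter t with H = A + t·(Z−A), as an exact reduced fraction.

t = 2

Work in coordinates with A = (0, 0), Q = (1, 0), R = (0, 1).
1. G lies on line RQ with RG:GQ = 1:3 ⇒ G = (1/4, 3/4)
2. Z lies on line GA with GZ:ZA = 3:4 ⇒ Z = (1/7, 3/7)
through R parallel to QZ: direction (-6/7, 3/7); meets AZ at H = (2/7, 6/7)
H = A + t·(Z−A) with t = 2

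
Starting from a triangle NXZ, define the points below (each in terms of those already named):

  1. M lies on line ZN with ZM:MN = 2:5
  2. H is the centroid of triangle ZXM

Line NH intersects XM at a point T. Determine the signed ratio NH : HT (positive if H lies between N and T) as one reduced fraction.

NH:HT = -17/2

Set N = (0, 0), X = (1, 0), Z = (0, 1); any affine frame gives the same invariant.
1. M lies on line ZN with ZM:MN = 2:5 ⇒ M = (0, 5/7)
2. H is the centroid of triangle ZXM ⇒ H = (1/3, 4/7)
line NH meets XM at T = (5/17, 60/119)
H = N + t·(T−N) with t = 17/15, so NH:HT = 17/15:-2/15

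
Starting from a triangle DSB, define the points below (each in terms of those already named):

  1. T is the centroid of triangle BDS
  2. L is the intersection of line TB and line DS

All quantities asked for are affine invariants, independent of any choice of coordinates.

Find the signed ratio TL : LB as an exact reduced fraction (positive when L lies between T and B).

Work in coordinates with D = (0, 0), S = (1, 0), B = (0, 1).
1. T is the centroid of triangle BDS ⇒ T = (1/3, 1/3)
2. L is the intersection of line TB and line DS ⇒ L = (1/2, 0)
L = T + t·(B−T) with t = -1/2, so TL:LB = t:(1−t) = -1/2:3/2

TL:LB = -1/3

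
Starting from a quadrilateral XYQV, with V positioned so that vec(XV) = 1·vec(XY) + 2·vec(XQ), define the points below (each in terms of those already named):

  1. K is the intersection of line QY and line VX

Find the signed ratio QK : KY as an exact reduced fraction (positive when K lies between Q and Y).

Work in coordinates with X = (0, 0), Y = (1, 0), Q = (0, 1), V = (1, 2).
1. K is the intersection of line QY and line VX ⇒ K = (1/3, 2/3)
K = Q + t·(Y−Q) with t = 1/3, so QK:KY = t:(1−t) = 1/3:2/3

QK:KY = 1/2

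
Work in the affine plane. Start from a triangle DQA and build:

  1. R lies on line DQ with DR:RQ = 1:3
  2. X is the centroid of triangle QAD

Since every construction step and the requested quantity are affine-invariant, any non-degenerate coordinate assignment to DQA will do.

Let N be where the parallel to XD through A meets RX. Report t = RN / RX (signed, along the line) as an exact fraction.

Work in coordinates with D = (0, 0), Q = (1, 0), A = (0, 1).
1. R lies on line DQ with DR:RQ = 1:3 ⇒ R = (1/4, 0)
2. X is the centroid of triangle QAD ⇒ X = (1/3, 1/3)
through A parallel to XD: direction (-1/3, -1/3); meets RX at N = (2/3, 5/3)
N = R + t·(X−R) with t = 5

t = 5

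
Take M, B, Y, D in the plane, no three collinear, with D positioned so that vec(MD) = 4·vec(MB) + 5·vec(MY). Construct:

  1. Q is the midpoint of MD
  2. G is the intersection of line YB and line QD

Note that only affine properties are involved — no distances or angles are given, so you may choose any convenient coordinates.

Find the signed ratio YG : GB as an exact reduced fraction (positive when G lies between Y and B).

YG:GB = 4/5

Assign M = (0, 0), B = (1, 0), Y = (0, 1), D = (4, 5) — the answer is frame-independent, so this choice is without loss of generality.
1. Q is the midpoint of MD ⇒ Q = (2, 5/2)
2. G is the intersection of line YB and line QD ⇒ G = (4/9, 5/9)
G = Y + t·(B−Y) with t = 4/9, so YG:GB = t:(1−t) = 4/9:5/9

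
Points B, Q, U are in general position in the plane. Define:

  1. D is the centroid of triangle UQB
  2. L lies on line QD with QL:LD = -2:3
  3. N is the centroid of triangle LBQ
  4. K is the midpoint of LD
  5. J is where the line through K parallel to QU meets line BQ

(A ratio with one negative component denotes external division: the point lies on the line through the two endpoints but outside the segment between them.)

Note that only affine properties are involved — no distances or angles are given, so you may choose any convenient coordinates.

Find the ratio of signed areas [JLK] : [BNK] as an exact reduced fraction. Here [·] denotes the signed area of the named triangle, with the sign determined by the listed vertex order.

[JLK]:[BNK] = -3/4

Choose coordinates B = (0, 0), Q = (1, 0), U = (0, 1).
1. D is the centroid of triangle UQB ⇒ D = (1/3, 1/3)
2. L lies on line QD with QL:LD = -2:3 ⇒ L = (7/3, -2/3)
3. N is the centroid of triangle LBQ ⇒ N = (10/9, -2/9)
4. K is the midpoint of LD ⇒ K = (4/3, -1/6)
5. J is where the line through K parallel to QU meets line BQ ⇒ J = (7/6, 0)
2·[JLK] = -1/12, 2·[BNK] = 1/9
[JLK]:[BNK] = -1/12:1/9 = -3/4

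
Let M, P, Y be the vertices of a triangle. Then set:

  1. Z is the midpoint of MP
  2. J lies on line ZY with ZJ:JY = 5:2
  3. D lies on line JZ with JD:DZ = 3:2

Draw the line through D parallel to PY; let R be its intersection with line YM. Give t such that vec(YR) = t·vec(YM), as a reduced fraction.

t = 5/14

Assign M = (0, 0), P = (1, 0), Y = (0, 1) — the answer is frame-independent, so this choice is without loss of generality.
1. Z is the midpoint of MP ⇒ Z = (1/2, 0)
2. J lies on line ZY with ZJ:JY = 5:2 ⇒ J = (1/7, 5/7)
3. D lies on line JZ with JD:DZ = 3:2 ⇒ D = (5/14, 2/7)
through D parallel to PY: direction (-1, 1); meets YM at R = (0, 9/14)
R = Y + t·(M−Y) with t = 5/14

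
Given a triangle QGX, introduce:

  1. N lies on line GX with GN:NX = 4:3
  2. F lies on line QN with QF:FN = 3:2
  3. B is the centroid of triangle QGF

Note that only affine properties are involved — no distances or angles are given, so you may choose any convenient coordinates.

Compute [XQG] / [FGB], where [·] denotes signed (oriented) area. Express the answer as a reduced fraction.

[XQG]:[FGB] = -35/4

Set Q = (0, 0), G = (1, 0), X = (0, 1); any affine frame gives the same invariant.
1. N lies on line GX with GN:NX = 4:3 ⇒ N = (3/7, 4/7)
2. F lies on line QN with QF:FN = 3:2 ⇒ F = (9/35, 12/35)
3. B is the centroid of triangle QGF ⇒ B = (44/105, 4/35)
2·[XQG] = 1, 2·[FGB] = -4/35
[XQG]:[FGB] = 1:-4/35 = -35/4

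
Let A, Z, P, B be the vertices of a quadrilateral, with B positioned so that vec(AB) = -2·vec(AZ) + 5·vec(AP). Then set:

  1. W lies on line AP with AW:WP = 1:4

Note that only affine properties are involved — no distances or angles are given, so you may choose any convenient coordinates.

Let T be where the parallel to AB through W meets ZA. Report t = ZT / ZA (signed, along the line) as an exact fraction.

Set A = (0, 0), Z = (1, 0), P = (0, 1), B = (-2, 5); any affine frame gives the same invariant.
1. W lies on line AP with AW:WP = 1:4 ⇒ W = (0, 1/5)
through W parallel to AB: direction (-2, 5); meets ZA at T = (2/25, 0)
T = Z + t·(A−Z) with t = 23/25

t = 23/25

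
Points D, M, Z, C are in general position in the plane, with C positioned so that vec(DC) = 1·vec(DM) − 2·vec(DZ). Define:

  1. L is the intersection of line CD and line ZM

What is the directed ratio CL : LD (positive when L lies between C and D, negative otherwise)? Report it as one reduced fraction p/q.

CL:LD = -2

Set D = (0, 0), M = (1, 0), Z = (0, 1), C = (1, -2); any affine frame gives the same invariant.
1. L is the intersection of line CD and line ZM ⇒ L = (-1, 2)
L = C + t·(D−C) with t = 2, so CL:LD = t:(1−t) = 2:-1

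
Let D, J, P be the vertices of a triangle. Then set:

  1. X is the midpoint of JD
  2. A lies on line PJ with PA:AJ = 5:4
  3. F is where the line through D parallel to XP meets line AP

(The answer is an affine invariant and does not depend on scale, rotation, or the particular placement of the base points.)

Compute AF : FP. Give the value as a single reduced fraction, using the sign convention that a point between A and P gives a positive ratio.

Assign D = (0, 0), J = (1, 0), P = (0, 1) — the answer is frame-independent, so this choice is without loss of generality.
1. X is the midpoint of JD ⇒ X = (1/2, 0)
2. A lies on line PJ with PA:AJ = 5:4 ⇒ A = (5/9, 4/9)
3. F is where the line through D parallel to XP meets line AP ⇒ F = (-1, 2)
F = A + t·(P−A) with t = 14/5, so AF:FP = t:(1−t) = 14/5:-9/5

AF:FP = -14/9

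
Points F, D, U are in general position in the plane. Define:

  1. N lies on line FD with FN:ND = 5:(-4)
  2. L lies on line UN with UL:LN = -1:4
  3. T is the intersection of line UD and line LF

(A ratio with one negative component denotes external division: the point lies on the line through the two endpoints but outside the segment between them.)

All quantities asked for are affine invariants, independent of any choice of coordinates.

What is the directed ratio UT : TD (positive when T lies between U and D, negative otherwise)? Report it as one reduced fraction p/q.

Assign F = (0, 0), D = (1, 0), U = (0, 1) — the answer is frame-independent, so this choice is without loss of generality.
1. N lies on line FD with FN:ND = 5:(-4) ⇒ N = (5, 0)
2. L lies on line UN with UL:LN = -1:4 ⇒ L = (-5/3, 4/3)
3. T is the intersection of line UD and line LF ⇒ T = (5, -4)
T = U + t·(D−U) with t = 5, so UT:TD = t:(1−t) = 5:-4

UT:TD = -5/4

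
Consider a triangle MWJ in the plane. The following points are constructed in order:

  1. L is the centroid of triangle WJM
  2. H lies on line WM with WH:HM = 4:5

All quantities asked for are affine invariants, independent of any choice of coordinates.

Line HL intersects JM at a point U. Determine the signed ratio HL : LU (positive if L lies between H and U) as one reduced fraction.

Assign M = (0, 0), W = (1, 0), J = (0, 1) — the answer is frame-independent, so this choice is without loss of generality.
1. L is the centroid of triangle WJM ⇒ L = (1/3, 1/3)
2. H lies on line WM with WH:HM = 4:5 ⇒ H = (5/9, 0)
line HL meets JM at U = (0, 5/6)
L = H + t·(U−H) with t = 2/5, so HL:LU = 2/5:3/5

HL:LU = 2/3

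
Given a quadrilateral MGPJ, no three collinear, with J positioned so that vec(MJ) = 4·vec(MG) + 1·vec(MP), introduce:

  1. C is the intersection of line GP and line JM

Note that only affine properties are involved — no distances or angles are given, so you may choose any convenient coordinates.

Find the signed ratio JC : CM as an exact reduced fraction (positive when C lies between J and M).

JC:CM = 4

Set M = (0, 0), G = (1, 0), P = (0, 1), J = (4, 1); any affine frame gives the same invariant.
1. C is the intersection of line GP and line JM ⇒ C = (4/5, 1/5)
C = J + t·(M−J) with t = 4/5, so JC:CM = t:(1−t) = 4/5:1/5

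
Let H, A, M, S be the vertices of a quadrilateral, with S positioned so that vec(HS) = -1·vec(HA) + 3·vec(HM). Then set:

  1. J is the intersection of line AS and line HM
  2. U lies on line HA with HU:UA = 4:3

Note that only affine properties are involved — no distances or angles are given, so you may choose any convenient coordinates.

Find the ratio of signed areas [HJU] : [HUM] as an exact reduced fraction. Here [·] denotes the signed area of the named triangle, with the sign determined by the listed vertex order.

Set H = (0, 0), A = (1, 0), M = (0, 1), S = (-1, 3); any affine frame gives the same invariant.
1. J is the intersection of line AS and line HM ⇒ J = (0, 3/2)
2. U lies on line HA with HU:UA = 4:3 ⇒ U = (4/7, 0)
2·[HJU] = -6/7, 2·[HUM] = 4/7
[HJU]:[HUM] = -6/7:4/7 = -3/2

[HJU]:[HUM] = -3/2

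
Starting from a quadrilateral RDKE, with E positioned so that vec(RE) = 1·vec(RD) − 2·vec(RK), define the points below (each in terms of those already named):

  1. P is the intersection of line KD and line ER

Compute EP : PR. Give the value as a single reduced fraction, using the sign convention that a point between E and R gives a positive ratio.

Assign R = (0, 0), D = (1, 0), K = (0, 1), E = (1, -2) — the answer is frame-independent, so this choice is without loss of generality.
1. P is the intersection of line KD and line ER ⇒ P = (-1, 2)
P = E + t·(R−E) with t = 2, so EP:PR = t:(1−t) = 2:-1

EP:PR = -2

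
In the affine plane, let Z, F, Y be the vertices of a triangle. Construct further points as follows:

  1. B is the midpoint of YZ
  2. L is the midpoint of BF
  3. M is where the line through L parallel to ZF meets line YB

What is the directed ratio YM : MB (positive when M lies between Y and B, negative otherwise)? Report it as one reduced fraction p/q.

Work in coordinates with Z = (0, 0), F = (1, 0), Y = (0, 1).
1. B is the midpoint of YZ ⇒ B = (0, 1/2)
2. L is the midpoint of BF ⇒ L = (1/2, 1/4)
3. M is where the line through L parallel to ZF meets line YB ⇒ M = (0, 1/4)
M = Y + t·(B−Y) with t = 3/2, so YM:MB = t:(1−t) = 3/2:-1/2

YM:MB = -3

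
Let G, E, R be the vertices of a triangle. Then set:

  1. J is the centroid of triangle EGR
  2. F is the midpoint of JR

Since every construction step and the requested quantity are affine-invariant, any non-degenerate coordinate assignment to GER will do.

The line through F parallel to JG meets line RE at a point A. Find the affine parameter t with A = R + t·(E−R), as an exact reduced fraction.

Choose coordinates G = (0, 0), E = (1, 0), R = (0, 1).
1. J is the centroid of triangle EGR ⇒ J = (1/3, 1/3)
2. F is the midpoint of JR ⇒ F = (1/6, 2/3)
through F parallel to JG: direction (-1/3, -1/3); meets RE at A = (1/4, 3/4)
A = R + t·(E−R) with t = 1/4

t = 1/4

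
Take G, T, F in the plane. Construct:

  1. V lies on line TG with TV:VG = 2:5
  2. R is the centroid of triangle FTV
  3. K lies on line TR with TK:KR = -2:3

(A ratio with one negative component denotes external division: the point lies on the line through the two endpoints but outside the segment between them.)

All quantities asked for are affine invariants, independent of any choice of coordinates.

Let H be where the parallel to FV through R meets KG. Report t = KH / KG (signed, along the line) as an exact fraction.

t = 12/29

Set G = (0, 0), T = (1, 0), F = (0, 1); any affine frame gives the same invariant.
1. V lies on line TG with TV:VG = 2:5 ⇒ V = (5/7, 0)
2. R is the centroid of triangle FTV ⇒ R = (4/7, 1/3)
3. K lies on line TR with TK:KR = -2:3 ⇒ K = (13/7, -2/3)
through R parallel to FV: direction (5/7, -1); meets KG at H = (221/203, -34/87)
H = K + t·(G−K) with t = 12/29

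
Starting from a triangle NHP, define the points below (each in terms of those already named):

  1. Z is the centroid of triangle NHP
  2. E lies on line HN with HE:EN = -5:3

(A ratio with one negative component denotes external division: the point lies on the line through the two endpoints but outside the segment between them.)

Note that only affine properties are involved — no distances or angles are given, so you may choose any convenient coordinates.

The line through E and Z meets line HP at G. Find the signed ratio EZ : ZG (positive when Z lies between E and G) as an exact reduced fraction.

EZ:ZG = 13/2

Set N = (0, 0), H = (1, 0), P = (0, 1); any affine frame gives the same invariant.
1. Z is the centroid of triangle NHP ⇒ Z = (1/3, 1/3)
2. E lies on line HN with HE:EN = -5:3 ⇒ E = (-3/2, 0)
line EZ meets HP at G = (8/13, 5/13)
Z = E + t·(G−E) with t = 13/15, so EZ:ZG = 13/15:2/15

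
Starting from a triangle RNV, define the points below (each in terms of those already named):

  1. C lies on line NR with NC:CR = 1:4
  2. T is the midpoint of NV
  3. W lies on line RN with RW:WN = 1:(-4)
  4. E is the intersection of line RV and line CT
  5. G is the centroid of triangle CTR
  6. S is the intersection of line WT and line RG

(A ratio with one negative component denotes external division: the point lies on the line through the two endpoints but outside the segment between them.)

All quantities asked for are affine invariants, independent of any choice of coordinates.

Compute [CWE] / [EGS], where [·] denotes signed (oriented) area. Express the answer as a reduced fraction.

Assign R = (0, 0), N = (1, 0), V = (0, 1) — the answer is frame-independent, so this choice is without loss of generality.
1. C lies on line NR with NC:CR = 1:4 ⇒ C = (4/5, 0)
2. T is the midpoint of NV ⇒ T = (1/2, 1/2)
3. W lies on line RN with RW:WN = 1:(-4) ⇒ W = (-1/3, 0)
4. E is the intersection of line RV and line CT ⇒ E = (0, 4/3)
5. G is the centroid of triangle CTR ⇒ G = (13/30, 1/6)
6. S is the intersection of line WT and line RG ⇒ S = (-13/14, -5/14)
2·[CWE] = -68/45, 2·[EGS] = -572/315
[CWE]:[EGS] = -68/45:-572/315 = 119/143

[CWE]:[EGS] = 119/143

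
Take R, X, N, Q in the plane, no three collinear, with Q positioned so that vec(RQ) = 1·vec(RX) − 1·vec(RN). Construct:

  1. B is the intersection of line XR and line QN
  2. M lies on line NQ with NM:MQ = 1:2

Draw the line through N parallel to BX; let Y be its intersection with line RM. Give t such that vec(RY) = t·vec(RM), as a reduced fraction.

Work in coordinates with R = (0, 0), X = (1, 0), N = (0, 1), Q = (1, -1).
1. B is the intersection of line XR and line QN ⇒ B = (1/2, 0)
2. M lies on line NQ with NM:MQ = 1:2 ⇒ M = (1/3, 1/3)
through N parallel to BX: direction (1/2, 0); meets RM at Y = (1, 1)
Y = R + t·(M−R) with t = 3

t = 3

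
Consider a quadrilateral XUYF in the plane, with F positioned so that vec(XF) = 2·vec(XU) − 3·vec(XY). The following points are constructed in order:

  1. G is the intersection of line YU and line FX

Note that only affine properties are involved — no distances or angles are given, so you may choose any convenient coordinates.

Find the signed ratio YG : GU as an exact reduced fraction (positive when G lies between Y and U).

Assign X = (0, 0), U = (1, 0), Y = (0, 1), F = (2, -3) — the answer is frame-independent, so this choice is without loss of generality.
1. G is the intersection of line YU and line FX ⇒ G = (-2, 3)
G = Y + t·(U−Y) with t = -2, so YG:GU = t:(1−t) = -2:3

YG:GU = -2/3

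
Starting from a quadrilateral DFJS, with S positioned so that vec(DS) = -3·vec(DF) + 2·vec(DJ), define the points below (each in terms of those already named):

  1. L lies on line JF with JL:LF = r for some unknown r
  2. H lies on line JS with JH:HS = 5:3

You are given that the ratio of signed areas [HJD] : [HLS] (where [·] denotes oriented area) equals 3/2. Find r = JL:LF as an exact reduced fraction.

r = -5/2

Work in coordinates with D = (0, 0), F = (1, 0), J = (0, 1), S = (-3, 2).
1. With JL:LF = r, write λ = r/(r+1) so L = J + λ·(F−J); L is affine-linear in λ
2. H lies on line JS with JH:HS = 5:3 ⇒ H = (-15/8, 13/8)
Every point depending on L is an affine combination of L and λ-independent points, so each such coordinate is linear in λ; the λ² term in each signed area is a multiple of (F−J)×(F−J) = 0, so 2·[HJD] and 2·[HLS] are each linear in λ. Evaluating at λ=0 and λ=1:
  2·[HJD] = -15/8,   2·[HLS] = -3/4·λ
So [HJD]:[HLS] = (-15/8) / (-3/4·λ). Setting this equal to 3/2:
  -15/8 = 3/2·(-3/4·λ)  ⇒  λ = 5/3
Then r = λ/(1−λ) = (5/3)/(-2/3) = -5/2. Check: with r = -5/2, L = (5/3, -2/3) and [HJD]:[HLS] = 3/2 as required.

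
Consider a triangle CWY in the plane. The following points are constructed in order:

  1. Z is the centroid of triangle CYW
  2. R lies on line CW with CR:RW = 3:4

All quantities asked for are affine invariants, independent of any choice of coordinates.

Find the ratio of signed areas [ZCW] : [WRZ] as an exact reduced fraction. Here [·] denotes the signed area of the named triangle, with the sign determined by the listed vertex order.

[ZCW]:[WRZ] = -7/4

Work in coordinates with C = (0, 0), W = (1, 0), Y = (0, 1).
1. Z is the centroid of triangle CYW ⇒ Z = (1/3, 1/3)
2. R lies on line CW with CR:RW = 3:4 ⇒ R = (3/7, 0)
2·[ZCW] = 1/3, 2·[WRZ] = -4/21
[ZCW]:[WRZ] = 1/3:-4/21 = -7/4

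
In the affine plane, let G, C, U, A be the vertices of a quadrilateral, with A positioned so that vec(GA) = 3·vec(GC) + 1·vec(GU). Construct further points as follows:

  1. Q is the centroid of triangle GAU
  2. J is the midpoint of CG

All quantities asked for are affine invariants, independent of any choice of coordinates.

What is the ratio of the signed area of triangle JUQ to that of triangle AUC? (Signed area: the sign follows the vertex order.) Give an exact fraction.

Set G = (0, 0), C = (1, 0), U = (0, 1), A = (3, 1); any affine frame gives the same invariant.
1. Q is the centroid of triangle GAU ⇒ Q = (1, 2/3)
2. J is the midpoint of CG ⇒ J = (1/2, 0)
2·[JUQ] = -5/6, 2·[AUC] = 3
[JUQ]:[AUC] = -5/6:3 = -5/18

[JUQ]:[AUC] = -5/18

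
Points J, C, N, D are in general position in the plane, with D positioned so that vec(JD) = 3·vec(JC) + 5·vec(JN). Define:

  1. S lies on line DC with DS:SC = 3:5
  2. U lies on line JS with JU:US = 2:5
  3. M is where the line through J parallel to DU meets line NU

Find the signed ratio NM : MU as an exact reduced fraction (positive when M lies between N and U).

Choose coordinates J = (0, 0), C = (1, 0), N = (0, 1), D = (3, 5).
1. S lies on line DC with DS:SC = 3:5 ⇒ S = (9/4, 25/8)
2. U lies on line JS with JU:US = 2:5 ⇒ U = (9/14, 25/28)
3. M is where the line through J parallel to DU meets line NU ⇒ M = (11/21, 115/126)
M = N + t·(U−N) with t = 22/27, so NM:MU = t:(1−t) = 22/27:5/27

NM:MU = 22/5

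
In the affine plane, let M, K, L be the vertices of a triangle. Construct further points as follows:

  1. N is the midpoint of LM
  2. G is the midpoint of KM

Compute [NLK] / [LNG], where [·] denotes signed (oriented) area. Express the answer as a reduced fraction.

[NLK]:[LNG] = -2

Set M = (0, 0), K = (1, 0), L = (0, 1); any affine frame gives the same invariant.
1. N is the midpoint of LM ⇒ N = (0, 1/2)
2. G is the midpoint of KM ⇒ G = (1/2, 0)
2·[NLK] = -1/2, 2·[LNG] = 1/4
[NLK]:[LNG] = -1/2:1/4 = -2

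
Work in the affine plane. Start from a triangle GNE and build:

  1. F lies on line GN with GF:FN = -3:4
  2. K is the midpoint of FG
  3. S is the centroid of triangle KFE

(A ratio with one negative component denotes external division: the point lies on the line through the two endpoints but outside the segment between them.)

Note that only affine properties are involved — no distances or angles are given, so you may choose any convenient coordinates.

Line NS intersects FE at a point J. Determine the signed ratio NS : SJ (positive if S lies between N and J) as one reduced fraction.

NS:SJ = 7

Choose coordinates G = (0, 0), N = (1, 0), E = (0, 1).
1. F lies on line GN with GF:FN = -3:4 ⇒ F = (-3, 0)
2. K is the midpoint of FG ⇒ K = (-3/2, 0)
3. S is the centroid of triangle KFE ⇒ S = (-3/2, 1/3)
line NS meets FE at J = (-13/7, 8/21)
S = N + t·(J−N) with t = 7/8, so NS:SJ = 7/8:1/8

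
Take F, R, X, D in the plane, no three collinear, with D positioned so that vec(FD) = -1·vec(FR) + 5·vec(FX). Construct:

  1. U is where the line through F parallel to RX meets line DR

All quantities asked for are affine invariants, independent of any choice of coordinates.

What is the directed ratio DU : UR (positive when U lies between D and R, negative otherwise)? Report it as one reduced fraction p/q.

Assign F = (0, 0), R = (1, 0), X = (0, 1), D = (-1, 5) — the answer is frame-independent, so this choice is without loss of generality.
1. U is where the line through F parallel to RX meets line DR ⇒ U = (5/3, -5/3)
U = D + t·(R−D) with t = 4/3, so DU:UR = t:(1−t) = 4/3:-1/3

DU:UR = -4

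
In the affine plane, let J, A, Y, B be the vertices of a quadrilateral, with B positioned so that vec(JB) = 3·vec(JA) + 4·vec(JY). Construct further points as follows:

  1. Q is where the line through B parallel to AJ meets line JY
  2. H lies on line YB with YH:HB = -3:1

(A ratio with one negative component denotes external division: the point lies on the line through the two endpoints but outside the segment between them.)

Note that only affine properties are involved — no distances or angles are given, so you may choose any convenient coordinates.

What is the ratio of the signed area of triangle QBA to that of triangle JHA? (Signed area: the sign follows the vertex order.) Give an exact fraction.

[QBA]:[JHA] = 24/11

Set J = (0, 0), A = (1, 0), Y = (0, 1), B = (3, 4); any affine frame gives the same invariant.
1. Q is where the line through B parallel to AJ meets line JY ⇒ Q = (0, 4)
2. H lies on line YB with YH:HB = -3:1 ⇒ H = (9/2, 11/2)
2·[QBA] = -12, 2·[JHA] = -11/2
[QBA]:[JHA] = -12:-11/2 = 24/11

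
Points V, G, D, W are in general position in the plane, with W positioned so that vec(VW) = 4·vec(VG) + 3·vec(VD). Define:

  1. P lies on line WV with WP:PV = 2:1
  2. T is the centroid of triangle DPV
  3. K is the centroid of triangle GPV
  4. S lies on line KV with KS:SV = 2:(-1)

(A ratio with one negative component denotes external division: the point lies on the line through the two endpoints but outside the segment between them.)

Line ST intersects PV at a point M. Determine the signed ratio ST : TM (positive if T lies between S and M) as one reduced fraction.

Work in coordinates with V = (0, 0), G = (1, 0), D = (0, 1), W = (4, 3).
1. P lies on line WV with WP:PV = 2:1 ⇒ P = (4/3, 1)
2. T is the centroid of triangle DPV ⇒ T = (4/9, 2/3)
3. K is the centroid of triangle GPV ⇒ K = (7/9, 1/3)
4. S lies on line KV with KS:SV = 2:(-1) ⇒ S = (-7/9, -1/3)
line ST meets PV at M = (-40/9, -10/3)
T = S + t·(M−S) with t = -1/3, so ST:TM = -1/3:4/3

ST:TM = -1/4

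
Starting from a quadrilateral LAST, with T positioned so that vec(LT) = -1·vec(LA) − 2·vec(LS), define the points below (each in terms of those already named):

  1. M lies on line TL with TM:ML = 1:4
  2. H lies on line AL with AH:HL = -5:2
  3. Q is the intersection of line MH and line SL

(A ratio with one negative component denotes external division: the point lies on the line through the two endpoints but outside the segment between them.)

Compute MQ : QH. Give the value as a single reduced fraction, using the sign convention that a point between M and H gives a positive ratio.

MQ:QH = -6/5

Assign L = (0, 0), A = (1, 0), S = (0, 1), T = (-1, -2) — the answer is frame-independent, so this choice is without loss of generality.
1. M lies on line TL with TM:ML = 1:4 ⇒ M = (-4/5, -8/5)
2. H lies on line AL with AH:HL = -5:2 ⇒ H = (-2/3, 0)
3. Q is the intersection of line MH and line SL ⇒ Q = (0, 8)
Q = M + t·(H−M) with t = 6, so MQ:QH = t:(1−t) = 6:-5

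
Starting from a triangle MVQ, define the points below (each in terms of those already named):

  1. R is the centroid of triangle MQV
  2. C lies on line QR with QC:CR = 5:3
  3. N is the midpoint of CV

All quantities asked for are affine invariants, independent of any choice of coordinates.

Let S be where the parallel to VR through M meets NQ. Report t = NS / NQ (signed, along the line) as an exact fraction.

Work in coordinates with M = (0, 0), V = (1, 0), Q = (0, 1).
1. R is the centroid of triangle MQV ⇒ R = (1/3, 1/3)
2. C lies on line QR with QC:CR = 5:3 ⇒ C = (5/24, 7/12)
3. N is the midpoint of CV ⇒ N = (29/48, 7/24)
through M parallel to VR: direction (-2/3, 1/3); meets NQ at S = (58/39, -29/39)
S = N + t·(Q−N) with t = -19/13

t = -19/13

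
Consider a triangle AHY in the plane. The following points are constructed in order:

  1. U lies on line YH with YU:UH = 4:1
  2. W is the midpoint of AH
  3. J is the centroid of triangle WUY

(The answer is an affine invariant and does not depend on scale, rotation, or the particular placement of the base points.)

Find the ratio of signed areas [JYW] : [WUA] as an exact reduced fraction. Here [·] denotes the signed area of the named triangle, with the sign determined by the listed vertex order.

Choose coordinates A = (0, 0), H = (1, 0), Y = (0, 1).
1. U lies on line YH with YU:UH = 4:1 ⇒ U = (4/5, 1/5)
2. W is the midpoint of AH ⇒ W = (1/2, 0)
3. J is the centroid of triangle WUY ⇒ J = (13/30, 2/5)
2·[JYW] = 2/15, 2·[WUA] = 1/10
[JYW]:[WUA] = 2/15:1/10 = 4/3

[JYW]:[WUA] = 4/3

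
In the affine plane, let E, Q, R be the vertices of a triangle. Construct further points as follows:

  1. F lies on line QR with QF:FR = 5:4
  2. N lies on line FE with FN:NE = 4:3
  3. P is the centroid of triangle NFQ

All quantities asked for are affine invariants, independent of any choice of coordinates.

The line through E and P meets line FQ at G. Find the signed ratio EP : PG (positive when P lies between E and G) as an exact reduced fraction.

Work in coordinates with E = (0, 0), Q = (1, 0), R = (0, 1).
1. F lies on line QR with QF:FR = 5:4 ⇒ F = (4/9, 5/9)
2. N lies on line FE with FN:NE = 4:3 ⇒ N = (4/21, 5/21)
3. P is the centroid of triangle NFQ ⇒ P = (103/189, 50/189)
line EP meets FQ at G = (103/153, 50/153)
P = E + t·(G−E) with t = 17/21, so EP:PG = 17/21:4/21

EP:PG = 17/4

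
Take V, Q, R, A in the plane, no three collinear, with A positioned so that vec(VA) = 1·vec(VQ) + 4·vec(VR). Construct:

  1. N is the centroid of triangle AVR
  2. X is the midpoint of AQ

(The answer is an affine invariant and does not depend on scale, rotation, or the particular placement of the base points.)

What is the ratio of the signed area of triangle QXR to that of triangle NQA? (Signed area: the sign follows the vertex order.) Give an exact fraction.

[QXR]:[NQA] = 3/4

Assign V = (0, 0), Q = (1, 0), R = (0, 1), A = (1, 4) — the answer is frame-independent, so this choice is without loss of generality.
1. N is the centroid of triangle AVR ⇒ N = (1/3, 5/3)
2. X is the midpoint of AQ ⇒ X = (1, 2)
2·[QXR] = 2, 2·[NQA] = 8/3
[QXR]:[NQA] = 2:8/3 = 3/4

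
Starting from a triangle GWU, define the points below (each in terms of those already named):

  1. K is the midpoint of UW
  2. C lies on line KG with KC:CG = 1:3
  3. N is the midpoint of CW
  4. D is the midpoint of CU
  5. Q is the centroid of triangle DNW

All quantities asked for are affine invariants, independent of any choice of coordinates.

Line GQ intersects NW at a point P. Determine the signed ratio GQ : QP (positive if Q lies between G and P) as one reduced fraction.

GQ:QP = -10

Set G = (0, 0), W = (1, 0), U = (0, 1); any affine frame gives the same invariant.
1. K is the midpoint of UW ⇒ K = (1/2, 1/2)
2. C lies on line KG with KC:CG = 1:3 ⇒ C = (3/8, 3/8)
3. N is the midpoint of CW ⇒ N = (11/16, 3/16)
4. D is the midpoint of CU ⇒ D = (3/16, 11/16)
5. Q is the centroid of triangle DNW ⇒ Q = (5/8, 7/24)
line GQ meets NW at P = (9/16, 21/80)
Q = G + t·(P−G) with t = 10/9, so GQ:QP = 10/9:-1/9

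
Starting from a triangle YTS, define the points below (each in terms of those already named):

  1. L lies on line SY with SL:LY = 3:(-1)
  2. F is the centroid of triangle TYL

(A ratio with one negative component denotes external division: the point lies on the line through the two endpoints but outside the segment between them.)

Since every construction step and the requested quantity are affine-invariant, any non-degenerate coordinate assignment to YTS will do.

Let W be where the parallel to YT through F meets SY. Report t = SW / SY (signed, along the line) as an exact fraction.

t = 7/6

Work in coordinates with Y = (0, 0), T = (1, 0), S = (0, 1).
1. L lies on line SY with SL:LY = 3:(-1) ⇒ L = (0, -1/2)
2. F is the centroid of triangle TYL ⇒ F = (1/3, -1/6)
through F parallel to YT: direction (1, 0); meets SY at W = (0, -1/6)
W = S + t·(Y−S) with t = 7/6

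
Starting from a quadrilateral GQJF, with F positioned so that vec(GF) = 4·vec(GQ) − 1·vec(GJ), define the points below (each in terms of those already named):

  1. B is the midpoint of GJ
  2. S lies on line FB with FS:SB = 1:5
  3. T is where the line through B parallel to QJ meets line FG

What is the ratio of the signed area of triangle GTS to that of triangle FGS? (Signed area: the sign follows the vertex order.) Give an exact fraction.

[GTS]:[FGS] = -1/6

Choose coordinates G = (0, 0), Q = (1, 0), J = (0, 1), F = (4, -1).
1. B is the midpoint of GJ ⇒ B = (0, 1/2)
2. S lies on line FB with FS:SB = 1:5 ⇒ S = (10/3, -3/4)
3. T is where the line through B parallel to QJ meets line FG ⇒ T = (2/3, -1/6)
2·[GTS] = 1/18, 2·[FGS] = -1/3
[GTS]:[FGS] = 1/18:-1/3 = -1/6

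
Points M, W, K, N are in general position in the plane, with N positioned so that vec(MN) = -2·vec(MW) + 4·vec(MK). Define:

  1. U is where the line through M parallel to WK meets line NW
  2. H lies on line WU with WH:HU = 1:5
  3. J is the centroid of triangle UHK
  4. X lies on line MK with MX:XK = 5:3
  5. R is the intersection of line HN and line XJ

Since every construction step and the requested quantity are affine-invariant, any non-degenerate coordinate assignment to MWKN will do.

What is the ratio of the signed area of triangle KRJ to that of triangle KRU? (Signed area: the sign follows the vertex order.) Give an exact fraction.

Work in coordinates with M = (0, 0), W = (1, 0), K = (0, 1), N = (-2, 4).
1. U is where the line through M parallel to WK meets line NW ⇒ U = (4, -4)
2. H lies on line WU with WH:HU = 1:5 ⇒ H = (3/2, -2/3)
3. J is the centroid of triangle UHK ⇒ J = (11/6, -11/9)
4. X lies on line MK with MX:XK = 5:3 ⇒ X = (0, 5/8)
5. R is the intersection of line HN and line XJ ⇒ R = (187/86, -202/129)
2·[KRJ] = -11/86, 2·[KRU] = -157/258
[KRJ]:[KRU] = -11/86:-157/258 = 33/157

[KRJ]:[KRU] = 33/157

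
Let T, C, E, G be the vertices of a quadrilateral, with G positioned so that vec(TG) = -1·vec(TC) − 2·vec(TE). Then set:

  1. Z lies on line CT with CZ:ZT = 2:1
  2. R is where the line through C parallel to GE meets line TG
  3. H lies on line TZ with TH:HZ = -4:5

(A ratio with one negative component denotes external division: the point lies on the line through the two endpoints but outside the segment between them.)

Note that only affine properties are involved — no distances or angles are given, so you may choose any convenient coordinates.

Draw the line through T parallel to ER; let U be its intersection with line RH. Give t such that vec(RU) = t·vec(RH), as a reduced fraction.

Work in coordinates with T = (0, 0), C = (1, 0), E = (0, 1), G = (-1, -2).
1. Z lies on line CT with CZ:ZT = 2:1 ⇒ Z = (1/3, 0)
2. R is where the line through C parallel to GE meets line TG ⇒ R = (3, 6)
3. H lies on line TZ with TH:HZ = -4:5 ⇒ H = (-4/3, 0)
through T parallel to ER: direction (3, 5); meets RH at U = (72/11, 120/11)
U = R + t·(H−R) with t = -9/11

t = -9/11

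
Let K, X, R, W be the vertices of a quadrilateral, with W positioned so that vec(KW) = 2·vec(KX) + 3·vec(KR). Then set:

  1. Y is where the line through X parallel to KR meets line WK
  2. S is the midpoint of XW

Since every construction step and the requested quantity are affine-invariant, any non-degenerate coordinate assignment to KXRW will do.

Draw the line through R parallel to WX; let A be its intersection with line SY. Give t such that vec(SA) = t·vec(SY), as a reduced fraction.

t = 8/3

Choose coordinates K = (0, 0), X = (1, 0), R = (0, 1), W = (2, 3).
1. Y is where the line through X parallel to KR meets line WK ⇒ Y = (1, 3/2)
2. S is the midpoint of XW ⇒ S = (3/2, 3/2)
through R parallel to WX: direction (-1, -3); meets SY at A = (1/6, 3/2)
A = S + t·(Y−S) with t = 8/3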